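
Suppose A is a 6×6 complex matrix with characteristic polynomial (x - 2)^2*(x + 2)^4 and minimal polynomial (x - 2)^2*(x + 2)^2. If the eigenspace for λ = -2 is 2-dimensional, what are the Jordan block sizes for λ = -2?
Block sizes for λ = -2: [2, 2]

Step 1 — from the characteristic polynomial, algebraic multiplicity of λ = -2 is 4. From dim ker(A − (-2)·I) = 2, there are exactly 2 Jordan blocks for λ = -2.
Step 2 — from the minimal polynomial, the factor (x + 2)^2 tells us the largest block for λ = -2 has size 2.
Step 3 — with total size 4, 2 blocks, and largest block 2, the block sizes (in nonincreasing order) are [2, 2].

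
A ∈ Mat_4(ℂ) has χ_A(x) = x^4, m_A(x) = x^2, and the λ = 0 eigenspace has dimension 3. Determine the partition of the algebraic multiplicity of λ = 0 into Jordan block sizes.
Block sizes for λ = 0: [2, 1, 1]

Step 1 — from the characteristic polynomial, algebraic multiplicity of λ = 0 is 4. From dim ker(A − (0)·I) = 3, there are exactly 3 Jordan blocks for λ = 0.
Step 2 — from the minimal polynomial, the factor (x − 0)^2 tells us the largest block for λ = 0 has size 2.
Step 3 — with total size 4, 3 blocks, and largest block 2, the block sizes (in nonincreasing order) are [2, 1, 1].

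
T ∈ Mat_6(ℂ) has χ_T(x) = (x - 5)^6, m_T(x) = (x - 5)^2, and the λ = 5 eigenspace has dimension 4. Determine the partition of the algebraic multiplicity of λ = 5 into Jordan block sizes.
Block sizes for λ = 5: [2, 2, 1, 1]

Step 1 — from the characteristic polynomial, algebraic multiplicity of λ = 5 is 6. From dim ker(T − (5)·I) = 4, there are exactly 4 Jordan blocks for λ = 5.
Step 2 — from the minimal polynomial, the factor (x − 5)^2 tells us the largest block for λ = 5 has size 2.
Step 3 — with total size 6, 4 blocks, and largest block 2, the block sizes (in nonincreasing order) are [2, 2, 1, 1].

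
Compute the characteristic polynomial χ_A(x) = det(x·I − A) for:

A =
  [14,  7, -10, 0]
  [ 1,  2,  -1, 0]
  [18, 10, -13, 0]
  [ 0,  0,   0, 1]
x^4 - 4*x^3 + 6*x^2 - 4*x + 1

Expanding det(x·I − A) (e.g. by cofactor expansion or by noting that A is similar to its Jordan form J, which has the same characteristic polynomial as A) gives
  χ_A(x) = x^4 - 4*x^3 + 6*x^2 - 4*x + 1
which factors as (x - 1)^4. The eigenvalues (with algebraic multiplicities) are λ = 1 with multiplicity 4.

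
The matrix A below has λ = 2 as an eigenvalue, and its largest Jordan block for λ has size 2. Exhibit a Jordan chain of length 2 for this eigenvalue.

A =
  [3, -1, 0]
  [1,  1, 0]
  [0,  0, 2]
A Jordan chain for λ = 2 of length 2:
v_1 = (1, 1, 0)ᵀ
v_2 = (1, 0, 0)ᵀ

Let N = A − (2)·I. We want v_2 with N^2 v_2 = 0 but N^1 v_2 ≠ 0; then v_{j-1} := N · v_j for j = 2, …, 2.

Pick v_2 = (1, 0, 0)ᵀ.
Then v_1 = N · v_2 = (1, 1, 0)ᵀ.

Sanity check: (A − (2)·I) v_1 = (0, 0, 0)ᵀ = 0. ✓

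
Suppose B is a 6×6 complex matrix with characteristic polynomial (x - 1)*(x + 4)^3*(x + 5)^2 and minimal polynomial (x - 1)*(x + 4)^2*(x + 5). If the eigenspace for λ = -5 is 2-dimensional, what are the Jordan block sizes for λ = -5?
Block sizes for λ = -5: [1, 1]

Step 1 — from the characteristic polynomial, algebraic multiplicity of λ = -5 is 2. From dim ker(B − (-5)·I) = 2, there are exactly 2 Jordan blocks for λ = -5.
Step 2 — from the minimal polynomial, the factor (x + 5) tells us the largest block for λ = -5 has size 1.
Step 3 — with total size 2, 2 blocks, and largest block 1, the block sizes (in nonincreasing order) are [1, 1].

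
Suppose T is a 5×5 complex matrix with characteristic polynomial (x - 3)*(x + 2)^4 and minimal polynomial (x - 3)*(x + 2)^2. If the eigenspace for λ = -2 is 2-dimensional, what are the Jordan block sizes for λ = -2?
Block sizes for λ = -2: [2, 2]

Step 1 — from the characteristic polynomial, algebraic multiplicity of λ = -2 is 4. From dim ker(T − (-2)·I) = 2, there are exactly 2 Jordan blocks for λ = -2.
Step 2 — from the minimal polynomial, the factor (x + 2)^2 tells us the largest block for λ = -2 has size 2.
Step 3 — with total size 4, 2 blocks, and largest block 2, the block sizes (in nonincreasing order) are [2, 2].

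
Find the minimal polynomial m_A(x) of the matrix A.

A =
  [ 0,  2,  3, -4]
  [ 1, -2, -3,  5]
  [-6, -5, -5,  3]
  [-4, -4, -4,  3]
x^3 + 3*x^2 + 3*x + 1

The characteristic polynomial is χ_A(x) = (x + 1)^4, so the eigenvalues are known. The minimal polynomial is
  m_A(x) = Π_λ (x − λ)^{k_λ}
where k_λ is the size of the *largest* Jordan block for λ (equivalently, the smallest k with (A − λI)^k v = 0 for every generalised eigenvector v of λ).

  λ = -1: largest Jordan block has size 3, contributing (x + 1)^3

So m_A(x) = (x + 1)^3 = x^3 + 3*x^2 + 3*x + 1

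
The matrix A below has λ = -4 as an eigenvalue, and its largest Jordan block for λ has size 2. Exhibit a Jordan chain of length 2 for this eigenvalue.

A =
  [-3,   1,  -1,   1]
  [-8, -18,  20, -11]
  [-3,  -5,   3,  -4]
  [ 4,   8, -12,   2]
A Jordan chain for λ = -4 of length 2:
v_1 = (1, -8, -3, 4)ᵀ
v_2 = (1, 0, 0, 0)ᵀ

Let N = A − (-4)·I. We want v_2 with N^2 v_2 = 0 but N^1 v_2 ≠ 0; then v_{j-1} := N · v_j for j = 2, …, 2.

Pick v_2 = (1, 0, 0, 0)ᵀ.
Then v_1 = N · v_2 = (1, -8, -3, 4)ᵀ.

Sanity check: (A − (-4)·I) v_1 = (0, 0, 0, 0)ᵀ = 0. ✓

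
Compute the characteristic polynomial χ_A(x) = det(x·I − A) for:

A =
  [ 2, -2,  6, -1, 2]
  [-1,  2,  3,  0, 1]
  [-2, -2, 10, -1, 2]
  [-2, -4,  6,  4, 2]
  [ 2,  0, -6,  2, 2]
x^5 - 20*x^4 + 160*x^3 - 640*x^2 + 1280*x - 1024

Expanding det(x·I − A) (e.g. by cofactor expansion or by noting that A is similar to its Jordan form J, which has the same characteristic polynomial as A) gives
  χ_A(x) = x^5 - 20*x^4 + 160*x^3 - 640*x^2 + 1280*x - 1024
which factors as (x - 4)^5. The eigenvalues (with algebraic multiplicities) are λ = 4 with multiplicity 5.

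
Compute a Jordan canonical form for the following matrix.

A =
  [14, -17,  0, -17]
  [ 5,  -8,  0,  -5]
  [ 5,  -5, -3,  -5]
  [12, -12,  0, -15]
J_2(-3) ⊕ J_1(-3) ⊕ J_1(-3)

The characteristic polynomial is
  det(x·I − A) = x^4 + 12*x^3 + 54*x^2 + 108*x + 81 = (x + 3)^4

Eigenvalues and multiplicities (the geometric multiplicity of λ is n − rank(A − λI), which equals the number of Jordan blocks for λ):
  λ = -3: algebraic multiplicity = 4, geometric multiplicity = 3

Determining the block sizes for each eigenvalue:
  λ = -3: 3 blocks summing to 4 forces exactly one block of size 2 and the rest size 1 → block sizes [2, 1, 1]

Assembling the blocks gives a Jordan form
J =
  [-3,  1,  0,  0]
  [ 0, -3,  0,  0]
  [ 0,  0, -3,  0]
  [ 0,  0,  0, -3]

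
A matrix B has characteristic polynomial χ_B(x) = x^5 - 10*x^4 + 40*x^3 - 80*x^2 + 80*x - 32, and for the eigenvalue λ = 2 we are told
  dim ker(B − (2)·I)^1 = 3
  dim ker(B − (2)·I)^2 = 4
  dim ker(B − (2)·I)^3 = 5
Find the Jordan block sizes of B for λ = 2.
Block sizes for λ = 2: [3, 1, 1]

From the dimensions of kernels of powers, the number of Jordan blocks of size at least j is d_j − d_{j−1} where d_j = dim ker(N^j) (with d_0 = 0). Computing the differences gives [3, 1, 1].
The number of blocks of size exactly k is (#blocks of size ≥ k) − (#blocks of size ≥ k + 1), so the partition is: 2 block(s) of size 1, 1 block(s) of size 3.
In nonincreasing order the block sizes are [3, 1, 1].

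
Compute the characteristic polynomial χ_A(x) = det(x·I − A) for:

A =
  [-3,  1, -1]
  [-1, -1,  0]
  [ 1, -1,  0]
x^3 + 4*x^2 + 5*x + 2

Expanding det(x·I − A) (e.g. by cofactor expansion or by noting that A is similar to its Jordan form J, which has the same characteristic polynomial as A) gives
  χ_A(x) = x^3 + 4*x^2 + 5*x + 2
which factors as (x + 1)^2*(x + 2). The eigenvalues (with algebraic multiplicities) are λ = -2 with multiplicity 1, λ = -1 with multiplicity 2.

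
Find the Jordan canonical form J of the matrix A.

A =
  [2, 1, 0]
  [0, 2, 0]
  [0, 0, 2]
J_2(2) ⊕ J_1(2)

The characteristic polynomial is
  det(x·I − A) = x^3 - 6*x^2 + 12*x - 8 = (x - 2)^3

Eigenvalues and multiplicities (the geometric multiplicity of λ is n − rank(A − λI), which equals the number of Jordan blocks for λ):
  λ = 2: algebraic multiplicity = 3, geometric multiplicity = 2

Determining the block sizes for each eigenvalue:
  λ = 2: 2 blocks summing to 3 forces exactly one block of size 2 and the rest size 1 → block sizes [2, 1]

Assembling the blocks gives a Jordan form
J =
  [2, 1, 0]
  [0, 2, 0]
  [0, 0, 2]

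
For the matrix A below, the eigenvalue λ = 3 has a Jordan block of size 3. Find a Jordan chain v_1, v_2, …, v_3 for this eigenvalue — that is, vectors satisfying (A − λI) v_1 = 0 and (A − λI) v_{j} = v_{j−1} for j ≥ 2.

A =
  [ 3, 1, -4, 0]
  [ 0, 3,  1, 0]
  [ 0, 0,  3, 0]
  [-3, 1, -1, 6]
A Jordan chain for λ = 3 of length 3:
v_1 = (1, 0, 0, 1)ᵀ
v_2 = (-4, 1, 0, -4)ᵀ
v_3 = (1, 0, 1, 0)ᵀ

Let N = A − (3)·I. We want v_3 with N^3 v_3 = 0 but N^2 v_3 ≠ 0; then v_{j-1} := N · v_j for j = 3, …, 2.

Pick v_3 = (1, 0, 1, 0)ᵀ.
Then v_2 = N · v_3 = (-4, 1, 0, -4)ᵀ.
Then v_1 = N · v_2 = (1, 0, 0, 1)ᵀ.

Sanity check: (A − (3)·I) v_1 = (0, 0, 0, 0)ᵀ = 0. ✓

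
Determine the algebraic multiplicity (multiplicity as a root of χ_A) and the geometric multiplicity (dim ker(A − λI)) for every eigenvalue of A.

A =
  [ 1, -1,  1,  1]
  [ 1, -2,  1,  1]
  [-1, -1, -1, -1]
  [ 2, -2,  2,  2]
λ = 0: alg = 4, geom = 2

Step 1 — factor the characteristic polynomial to read off the algebraic multiplicities:
  χ_A(x) = x^4

Step 2 — compute geometric multiplicities via the rank-nullity identity g(λ) = n − rank(A − λI):
  rank(A − (0)·I) = 2, so dim ker(A − (0)·I) = n − 2 = 2

Summary:
  λ = 0: algebraic multiplicity = 4, geometric multiplicity = 2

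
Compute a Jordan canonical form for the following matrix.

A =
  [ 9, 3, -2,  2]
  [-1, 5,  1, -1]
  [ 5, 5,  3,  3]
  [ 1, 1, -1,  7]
J_3(6) ⊕ J_1(6)

The characteristic polynomial is
  det(x·I − A) = x^4 - 24*x^3 + 216*x^2 - 864*x + 1296 = (x - 6)^4

Eigenvalues and multiplicities (the geometric multiplicity of λ is n − rank(A − λI), which equals the number of Jordan blocks for λ):
  λ = 6: algebraic multiplicity = 4, geometric multiplicity = 2

Determining the block sizes for each eigenvalue:
  λ = 6: with am = 4 and gm = 2, the partition is not yet determined (e.g. several partitions of 4 into 2 parts exist). Let N = A − (6)·I. Computing rank(N^1) = 2, rank(N^2) = 1, rank(N^3) = 0; the number of blocks of size ≥ j is rank(N^{j−1}) − rank(N^j), giving [2, 1, 1]. So we have 1 block(s) of size 3, 1 block(s) of size 1 → block sizes [3, 1]

Assembling the blocks gives a Jordan form
J =
  [6, 1, 0, 0]
  [0, 6, 1, 0]
  [0, 0, 6, 0]
  [0, 0, 0, 6]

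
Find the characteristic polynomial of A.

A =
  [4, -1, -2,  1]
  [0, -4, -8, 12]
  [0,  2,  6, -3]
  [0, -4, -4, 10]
x^4 - 16*x^3 + 96*x^2 - 256*x + 256

Expanding det(x·I − A) (e.g. by cofactor expansion or by noting that A is similar to its Jordan form J, which has the same characteristic polynomial as A) gives
  χ_A(x) = x^4 - 16*x^3 + 96*x^2 - 256*x + 256
which factors as (x - 4)^4. The eigenvalues (with algebraic multiplicities) are λ = 4 with multiplicity 4.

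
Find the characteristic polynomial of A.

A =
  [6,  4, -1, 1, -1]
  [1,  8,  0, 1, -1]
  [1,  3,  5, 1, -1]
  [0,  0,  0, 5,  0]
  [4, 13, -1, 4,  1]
x^5 - 25*x^4 + 250*x^3 - 1250*x^2 + 3125*x - 3125

Expanding det(x·I − A) (e.g. by cofactor expansion or by noting that A is similar to its Jordan form J, which has the same characteristic polynomial as A) gives
  χ_A(x) = x^5 - 25*x^4 + 250*x^3 - 1250*x^2 + 3125*x - 3125
which factors as (x - 5)^5. The eigenvalues (with algebraic multiplicities) are λ = 5 with multiplicity 5.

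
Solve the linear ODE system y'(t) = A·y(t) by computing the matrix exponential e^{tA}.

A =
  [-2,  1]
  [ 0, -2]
e^{tA} =
  [exp(-2*t), t*exp(-2*t)]
  [0, exp(-2*t)]

Strategy: write A = P · J · P⁻¹ where J is a Jordan canonical form, so e^{tA} = P · e^{tJ} · P⁻¹, and e^{tJ} can be computed block-by-block.

A has Jordan form
J =
  [-2,  1]
  [ 0, -2]
(up to reordering of blocks).

Per-block formulas:
  For a 2×2 Jordan block J_2(-2): exp(t · J_2(-2)) = e^(-2t)·(I + t·N), where N is the 2×2 nilpotent shift.

After assembling e^{tJ} and conjugating by P, we get:

e^{tA} =
  [exp(-2*t), t*exp(-2*t)]
  [0, exp(-2*t)]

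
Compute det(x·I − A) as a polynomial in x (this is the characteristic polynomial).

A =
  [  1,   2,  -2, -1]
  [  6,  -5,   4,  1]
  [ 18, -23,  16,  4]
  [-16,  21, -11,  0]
x^4 - 12*x^3 + 54*x^2 - 108*x + 81

Expanding det(x·I − A) (e.g. by cofactor expansion or by noting that A is similar to its Jordan form J, which has the same characteristic polynomial as A) gives
  χ_A(x) = x^4 - 12*x^3 + 54*x^2 - 108*x + 81
which factors as (x - 3)^4. The eigenvalues (with algebraic multiplicities) are λ = 3 with multiplicity 4.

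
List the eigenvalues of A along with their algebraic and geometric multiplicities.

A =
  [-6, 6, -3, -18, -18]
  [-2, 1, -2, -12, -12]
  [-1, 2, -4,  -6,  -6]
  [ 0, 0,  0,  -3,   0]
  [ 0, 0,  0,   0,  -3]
λ = -3: alg = 5, geom = 4

Step 1 — factor the characteristic polynomial to read off the algebraic multiplicities:
  χ_A(x) = (x + 3)^5

Step 2 — compute geometric multiplicities via the rank-nullity identity g(λ) = n − rank(A − λI):
  rank(A − (-3)·I) = 1, so dim ker(A − (-3)·I) = n − 1 = 4

Summary:
  λ = -3: algebraic multiplicity = 5, geometric multiplicity = 4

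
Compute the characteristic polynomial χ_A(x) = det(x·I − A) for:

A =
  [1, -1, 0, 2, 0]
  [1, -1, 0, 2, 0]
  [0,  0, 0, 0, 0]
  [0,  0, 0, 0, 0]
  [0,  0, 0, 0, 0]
x^5

Expanding det(x·I − A) (e.g. by cofactor expansion or by noting that A is similar to its Jordan form J, which has the same characteristic polynomial as A) gives
  χ_A(x) = x^5
which factors as x^5. The eigenvalues (with algebraic multiplicities) are λ = 0 with multiplicity 5.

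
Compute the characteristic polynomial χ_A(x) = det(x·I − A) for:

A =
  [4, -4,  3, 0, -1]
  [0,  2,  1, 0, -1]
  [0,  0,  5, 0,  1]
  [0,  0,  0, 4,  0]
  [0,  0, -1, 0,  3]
x^5 - 18*x^4 + 128*x^3 - 448*x^2 + 768*x - 512

Expanding det(x·I − A) (e.g. by cofactor expansion or by noting that A is similar to its Jordan form J, which has the same characteristic polynomial as A) gives
  χ_A(x) = x^5 - 18*x^4 + 128*x^3 - 448*x^2 + 768*x - 512
which factors as (x - 4)^4*(x - 2). The eigenvalues (with algebraic multiplicities) are λ = 2 with multiplicity 1, λ = 4 with multiplicity 4.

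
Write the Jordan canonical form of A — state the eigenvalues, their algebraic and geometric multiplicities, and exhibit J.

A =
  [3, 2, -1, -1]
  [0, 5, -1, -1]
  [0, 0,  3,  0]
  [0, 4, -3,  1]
J_3(3) ⊕ J_1(3)

The characteristic polynomial is
  det(x·I − A) = x^4 - 12*x^3 + 54*x^2 - 108*x + 81 = (x - 3)^4

Eigenvalues and multiplicities (the geometric multiplicity of λ is n − rank(A − λI), which equals the number of Jordan blocks for λ):
  λ = 3: algebraic multiplicity = 4, geometric multiplicity = 2

Determining the block sizes for each eigenvalue:
  λ = 3: with am = 4 and gm = 2, the partition is not yet determined (e.g. several partitions of 4 into 2 parts exist). Let N = A − (3)·I. Computing rank(N^1) = 2, rank(N^2) = 1, rank(N^3) = 0; the number of blocks of size ≥ j is rank(N^{j−1}) − rank(N^j), giving [2, 1, 1]. So we have 1 block(s) of size 3, 1 block(s) of size 1 → block sizes [3, 1]

Assembling the blocks gives a Jordan form
J =
  [3, 1, 0, 0]
  [0, 3, 1, 0]
  [0, 0, 3, 0]
  [0, 0, 0, 3]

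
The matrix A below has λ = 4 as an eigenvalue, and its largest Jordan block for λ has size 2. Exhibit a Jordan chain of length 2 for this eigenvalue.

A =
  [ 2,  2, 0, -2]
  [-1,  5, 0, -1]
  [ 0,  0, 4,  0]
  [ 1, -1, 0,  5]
A Jordan chain for λ = 4 of length 2:
v_1 = (-2, -1, 0, 1)ᵀ
v_2 = (1, 0, 0, 0)ᵀ

Let N = A − (4)·I. We want v_2 with N^2 v_2 = 0 but N^1 v_2 ≠ 0; then v_{j-1} := N · v_j for j = 2, …, 2.

Pick v_2 = (1, 0, 0, 0)ᵀ.
Then v_1 = N · v_2 = (-2, -1, 0, 1)ᵀ.

Sanity check: (A − (4)·I) v_1 = (0, 0, 0, 0)ᵀ = 0. ✓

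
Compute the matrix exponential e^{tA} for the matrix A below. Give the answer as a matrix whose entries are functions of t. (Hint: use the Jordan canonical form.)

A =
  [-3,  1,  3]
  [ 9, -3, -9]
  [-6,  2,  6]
e^{tA} =
  [1 - 3*t, t, 3*t]
  [9*t, 1 - 3*t, -9*t]
  [-6*t, 2*t, 6*t + 1]

Strategy: write A = P · J · P⁻¹ where J is a Jordan canonical form, so e^{tA} = P · e^{tJ} · P⁻¹, and e^{tJ} can be computed block-by-block.

A has Jordan form
J =
  [0, 1, 0]
  [0, 0, 0]
  [0, 0, 0]
(up to reordering of blocks).

Per-block formulas:
  For a 2×2 Jordan block J_2(0): exp(t · J_2(0)) = e^(0t)·(I + t·N), where N is the 2×2 nilpotent shift.
  For a 1×1 block at λ = 0: exp(t · [0]) = [e^(0t)].

After assembling e^{tJ} and conjugating by P, we get:

e^{tA} =
  [1 - 3*t, t, 3*t]
  [9*t, 1 - 3*t, -9*t]
  [-6*t, 2*t, 6*t + 1]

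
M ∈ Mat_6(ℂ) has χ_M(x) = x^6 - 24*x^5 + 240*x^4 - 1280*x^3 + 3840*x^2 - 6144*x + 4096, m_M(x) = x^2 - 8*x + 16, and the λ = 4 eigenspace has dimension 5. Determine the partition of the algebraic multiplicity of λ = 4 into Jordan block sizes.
Block sizes for λ = 4: [2, 1, 1, 1, 1]

Step 1 — from the characteristic polynomial, algebraic multiplicity of λ = 4 is 6. From dim ker(M − (4)·I) = 5, there are exactly 5 Jordan blocks for λ = 4.
Step 2 — from the minimal polynomial, the factor (x − 4)^2 tells us the largest block for λ = 4 has size 2.
Step 3 — with total size 6, 5 blocks, and largest block 2, the block sizes (in nonincreasing order) are [2, 1, 1, 1, 1].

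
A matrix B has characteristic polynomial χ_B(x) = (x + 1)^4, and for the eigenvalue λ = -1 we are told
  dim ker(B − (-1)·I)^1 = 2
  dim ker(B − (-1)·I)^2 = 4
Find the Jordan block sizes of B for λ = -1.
Block sizes for λ = -1: [2, 2]

From the dimensions of kernels of powers, the number of Jordan blocks of size at least j is d_j − d_{j−1} where d_j = dim ker(N^j) (with d_0 = 0). Computing the differences gives [2, 2].
The number of blocks of size exactly k is (#blocks of size ≥ k) − (#blocks of size ≥ k + 1), so the partition is: 2 block(s) of size 2.
In nonincreasing order the block sizes are [2, 2].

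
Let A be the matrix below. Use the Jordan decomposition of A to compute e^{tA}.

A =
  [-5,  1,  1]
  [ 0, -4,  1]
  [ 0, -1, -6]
e^{tA} =
  [exp(-5*t), t*exp(-5*t), t*exp(-5*t)]
  [0, t*exp(-5*t) + exp(-5*t), t*exp(-5*t)]
  [0, -t*exp(-5*t), -t*exp(-5*t) + exp(-5*t)]

Strategy: write A = P · J · P⁻¹ where J is a Jordan canonical form, so e^{tA} = P · e^{tJ} · P⁻¹, and e^{tJ} can be computed block-by-block.

A has Jordan form
J =
  [-5,  1,  0]
  [ 0, -5,  0]
  [ 0,  0, -5]
(up to reordering of blocks).

Per-block formulas:
  For a 2×2 Jordan block J_2(-5): exp(t · J_2(-5)) = e^(-5t)·(I + t·N), where N is the 2×2 nilpotent shift.
  For a 1×1 block at λ = -5: exp(t · [-5]) = [e^(-5t)].

After assembling e^{tJ} and conjugating by P, we get:

e^{tA} =
  [exp(-5*t), t*exp(-5*t), t*exp(-5*t)]
  [0, t*exp(-5*t) + exp(-5*t), t*exp(-5*t)]
  [0, -t*exp(-5*t), -t*exp(-5*t) + exp(-5*t)]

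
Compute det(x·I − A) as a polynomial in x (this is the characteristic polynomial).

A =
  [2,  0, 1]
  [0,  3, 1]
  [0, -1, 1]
x^3 - 6*x^2 + 12*x - 8

Expanding det(x·I − A) (e.g. by cofactor expansion or by noting that A is similar to its Jordan form J, which has the same characteristic polynomial as A) gives
  χ_A(x) = x^3 - 6*x^2 + 12*x - 8
which factors as (x - 2)^3. The eigenvalues (with algebraic multiplicities) are λ = 2 with multiplicity 3.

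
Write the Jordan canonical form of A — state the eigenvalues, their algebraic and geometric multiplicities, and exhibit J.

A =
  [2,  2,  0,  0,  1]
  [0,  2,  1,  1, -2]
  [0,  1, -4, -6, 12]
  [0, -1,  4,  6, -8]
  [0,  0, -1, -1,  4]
J_3(2) ⊕ J_2(2)

The characteristic polynomial is
  det(x·I − A) = x^5 - 10*x^4 + 40*x^3 - 80*x^2 + 80*x - 32 = (x - 2)^5

Eigenvalues and multiplicities (the geometric multiplicity of λ is n − rank(A − λI), which equals the number of Jordan blocks for λ):
  λ = 2: algebraic multiplicity = 5, geometric multiplicity = 2

Determining the block sizes for each eigenvalue:
  λ = 2: with am = 5 and gm = 2, the partition is not yet determined (e.g. several partitions of 5 into 2 parts exist). Let N = A − (2)·I. Computing rank(N^1) = 3, rank(N^2) = 1, rank(N^3) = 0; the number of blocks of size ≥ j is rank(N^{j−1}) − rank(N^j), giving [2, 2, 1]. So we have 1 block(s) of size 3, 1 block(s) of size 2 → block sizes [3, 2]

Assembling the blocks gives a Jordan form
J =
  [2, 1, 0, 0, 0]
  [0, 2, 1, 0, 0]
  [0, 0, 2, 0, 0]
  [0, 0, 0, 2, 1]
  [0, 0, 0, 0, 2]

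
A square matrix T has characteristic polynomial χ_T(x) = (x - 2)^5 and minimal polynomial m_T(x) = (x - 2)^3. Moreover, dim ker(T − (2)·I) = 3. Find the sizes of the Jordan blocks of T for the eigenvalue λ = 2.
Block sizes for λ = 2: [3, 1, 1]

Step 1 — from the characteristic polynomial, algebraic multiplicity of λ = 2 is 5. From dim ker(T − (2)·I) = 3, there are exactly 3 Jordan blocks for λ = 2.
Step 2 — from the minimal polynomial, the factor (x − 2)^3 tells us the largest block for λ = 2 has size 3.
Step 3 — with total size 5, 3 blocks, and largest block 3, the block sizes (in nonincreasing order) are [3, 1, 1].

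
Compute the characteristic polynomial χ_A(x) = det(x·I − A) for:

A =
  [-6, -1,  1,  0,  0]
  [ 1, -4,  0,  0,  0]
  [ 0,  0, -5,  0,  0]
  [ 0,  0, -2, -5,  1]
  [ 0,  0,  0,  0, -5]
x^5 + 25*x^4 + 250*x^3 + 1250*x^2 + 3125*x + 3125

Expanding det(x·I − A) (e.g. by cofactor expansion or by noting that A is similar to its Jordan form J, which has the same characteristic polynomial as A) gives
  χ_A(x) = x^5 + 25*x^4 + 250*x^3 + 1250*x^2 + 3125*x + 3125
which factors as (x + 5)^5. The eigenvalues (with algebraic multiplicities) are λ = -5 with multiplicity 5.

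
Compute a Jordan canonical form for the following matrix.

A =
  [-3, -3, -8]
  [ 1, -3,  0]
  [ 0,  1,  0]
J_3(-2)

The characteristic polynomial is
  det(x·I − A) = x^3 + 6*x^2 + 12*x + 8 = (x + 2)^3

Eigenvalues and multiplicities (the geometric multiplicity of λ is n − rank(A − λI), which equals the number of Jordan blocks for λ):
  λ = -2: algebraic multiplicity = 3, geometric multiplicity = 1

Determining the block sizes for each eigenvalue:
  λ = -2: one block (gm = 1), so the single block has size am = 3 → block sizes [3]

Assembling the blocks gives a Jordan form
J =
  [-2,  1,  0]
  [ 0, -2,  1]
  [ 0,  0, -2]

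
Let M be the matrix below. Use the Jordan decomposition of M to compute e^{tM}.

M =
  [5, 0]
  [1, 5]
e^{tM} =
  [exp(5*t), 0]
  [t*exp(5*t), exp(5*t)]

Strategy: write M = P · J · P⁻¹ where J is a Jordan canonical form, so e^{tM} = P · e^{tJ} · P⁻¹, and e^{tJ} can be computed block-by-block.

M has Jordan form
J =
  [5, 1]
  [0, 5]
(up to reordering of blocks).

Per-block formulas:
  For a 2×2 Jordan block J_2(5): exp(t · J_2(5)) = e^(5t)·(I + t·N), where N is the 2×2 nilpotent shift.

After assembling e^{tJ} and conjugating by P, we get:

e^{tM} =
  [exp(5*t), 0]
  [t*exp(5*t), exp(5*t)]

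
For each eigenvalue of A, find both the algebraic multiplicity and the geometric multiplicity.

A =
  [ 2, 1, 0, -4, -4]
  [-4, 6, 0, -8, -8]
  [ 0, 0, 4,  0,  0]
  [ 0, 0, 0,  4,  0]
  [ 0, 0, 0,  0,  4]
λ = 4: alg = 5, geom = 4

Step 1 — factor the characteristic polynomial to read off the algebraic multiplicities:
  χ_A(x) = (x - 4)^5

Step 2 — compute geometric multiplicities via the rank-nullity identity g(λ) = n − rank(A − λI):
  rank(A − (4)·I) = 1, so dim ker(A − (4)·I) = n − 1 = 4

Summary:
  λ = 4: algebraic multiplicity = 5, geometric multiplicity = 4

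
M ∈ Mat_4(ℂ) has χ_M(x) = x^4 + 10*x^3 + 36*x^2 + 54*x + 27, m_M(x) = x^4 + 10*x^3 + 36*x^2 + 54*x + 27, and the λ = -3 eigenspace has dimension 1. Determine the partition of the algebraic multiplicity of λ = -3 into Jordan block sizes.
Block sizes for λ = -3: [3]

Step 1 — from the characteristic polynomial, algebraic multiplicity of λ = -3 is 3. From dim ker(M − (-3)·I) = 1, there are exactly 1 Jordan blocks for λ = -3.
Step 2 — from the minimal polynomial, the factor (x + 3)^3 tells us the largest block for λ = -3 has size 3.
Step 3 — with total size 3, 1 blocks, and largest block 3, the block sizes (in nonincreasing order) are [3].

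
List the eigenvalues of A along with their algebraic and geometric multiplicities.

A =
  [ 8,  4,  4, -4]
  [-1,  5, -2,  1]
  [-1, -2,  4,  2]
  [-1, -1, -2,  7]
λ = 6: alg = 4, geom = 2

Step 1 — factor the characteristic polynomial to read off the algebraic multiplicities:
  χ_A(x) = (x - 6)^4

Step 2 — compute geometric multiplicities via the rank-nullity identity g(λ) = n − rank(A − λI):
  rank(A − (6)·I) = 2, so dim ker(A − (6)·I) = n − 2 = 2

Summary:
  λ = 6: algebraic multiplicity = 4, geometric multiplicity = 2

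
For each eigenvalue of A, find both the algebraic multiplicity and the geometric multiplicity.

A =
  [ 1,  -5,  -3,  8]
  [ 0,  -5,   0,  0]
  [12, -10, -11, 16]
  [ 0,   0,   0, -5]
λ = -5: alg = 4, geom = 3

Step 1 — factor the characteristic polynomial to read off the algebraic multiplicities:
  χ_A(x) = (x + 5)^4

Step 2 — compute geometric multiplicities via the rank-nullity identity g(λ) = n − rank(A − λI):
  rank(A − (-5)·I) = 1, so dim ker(A − (-5)·I) = n − 1 = 3

Summary:
  λ = -5: algebraic multiplicity = 4, geometric multiplicity = 3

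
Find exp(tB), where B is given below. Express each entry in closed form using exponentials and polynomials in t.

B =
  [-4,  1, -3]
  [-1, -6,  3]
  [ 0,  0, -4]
e^{tB} =
  [t*exp(-5*t) + exp(-5*t), t*exp(-5*t), -3*exp(-4*t) + 3*exp(-5*t)]
  [-t*exp(-5*t), -t*exp(-5*t) + exp(-5*t), 3*exp(-4*t) - 3*exp(-5*t)]
  [0, 0, exp(-4*t)]

Strategy: write B = P · J · P⁻¹ where J is a Jordan canonical form, so e^{tB} = P · e^{tJ} · P⁻¹, and e^{tJ} can be computed block-by-block.

B has Jordan form
J =
  [-5,  1,  0]
  [ 0, -5,  0]
  [ 0,  0, -4]
(up to reordering of blocks).

Per-block formulas:
  For a 1×1 block at λ = -4: exp(t · [-4]) = [e^(-4t)].
  For a 2×2 Jordan block J_2(-5): exp(t · J_2(-5)) = e^(-5t)·(I + t·N), where N is the 2×2 nilpotent shift.

After assembling e^{tJ} and conjugating by P, we get:

e^{tB} =
  [t*exp(-5*t) + exp(-5*t), t*exp(-5*t), -3*exp(-4*t) + 3*exp(-5*t)]
  [-t*exp(-5*t), -t*exp(-5*t) + exp(-5*t), 3*exp(-4*t) - 3*exp(-5*t)]
  [0, 0, exp(-4*t)]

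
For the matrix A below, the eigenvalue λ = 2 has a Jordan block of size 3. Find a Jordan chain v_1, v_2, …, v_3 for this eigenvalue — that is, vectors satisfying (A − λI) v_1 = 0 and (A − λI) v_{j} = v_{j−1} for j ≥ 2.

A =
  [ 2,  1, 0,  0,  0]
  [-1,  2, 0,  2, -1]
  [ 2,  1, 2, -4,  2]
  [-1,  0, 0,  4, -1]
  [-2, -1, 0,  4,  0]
A Jordan chain for λ = 2 of length 3:
v_1 = (-1, 0, -1, 0, 1)ᵀ
v_2 = (0, -1, 2, -1, -2)ᵀ
v_3 = (1, 0, 0, 0, 0)ᵀ

Let N = A − (2)·I. We want v_3 with N^3 v_3 = 0 but N^2 v_3 ≠ 0; then v_{j-1} := N · v_j for j = 3, …, 2.

Pick v_3 = (1, 0, 0, 0, 0)ᵀ.
Then v_2 = N · v_3 = (0, -1, 2, -1, -2)ᵀ.
Then v_1 = N · v_2 = (-1, 0, -1, 0, 1)ᵀ.

Sanity check: (A − (2)·I) v_1 = (0, 0, 0, 0, 0)ᵀ = 0. ✓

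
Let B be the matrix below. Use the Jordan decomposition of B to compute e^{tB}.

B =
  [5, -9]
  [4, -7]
e^{tB} =
  [6*t*exp(-t) + exp(-t), -9*t*exp(-t)]
  [4*t*exp(-t), -6*t*exp(-t) + exp(-t)]

Strategy: write B = P · J · P⁻¹ where J is a Jordan canonical form, so e^{tB} = P · e^{tJ} · P⁻¹, and e^{tJ} can be computed block-by-block.

B has Jordan form
J =
  [-1,  1]
  [ 0, -1]
(up to reordering of blocks).

Per-block formulas:
  For a 2×2 Jordan block J_2(-1): exp(t · J_2(-1)) = e^(-1t)·(I + t·N), where N is the 2×2 nilpotent shift.

After assembling e^{tJ} and conjugating by P, we get:

e^{tB} =
  [6*t*exp(-t) + exp(-t), -9*t*exp(-t)]
  [4*t*exp(-t), -6*t*exp(-t) + exp(-t)]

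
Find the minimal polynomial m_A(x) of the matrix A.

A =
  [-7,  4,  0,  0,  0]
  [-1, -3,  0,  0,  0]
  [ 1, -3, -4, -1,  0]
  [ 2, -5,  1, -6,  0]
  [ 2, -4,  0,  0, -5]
x^2 + 10*x + 25

The characteristic polynomial is χ_A(x) = (x + 5)^5, so the eigenvalues are known. The minimal polynomial is
  m_A(x) = Π_λ (x − λ)^{k_λ}
where k_λ is the size of the *largest* Jordan block for λ (equivalently, the smallest k with (A − λI)^k v = 0 for every generalised eigenvector v of λ).

  λ = -5: largest Jordan block has size 2, contributing (x + 5)^2

So m_A(x) = (x + 5)^2 = x^2 + 10*x + 25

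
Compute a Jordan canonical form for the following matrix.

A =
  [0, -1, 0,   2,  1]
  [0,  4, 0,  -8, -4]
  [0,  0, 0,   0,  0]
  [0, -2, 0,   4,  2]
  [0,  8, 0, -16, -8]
J_2(0) ⊕ J_1(0) ⊕ J_1(0) ⊕ J_1(0)

The characteristic polynomial is
  det(x·I − A) = x^5

Eigenvalues and multiplicities (the geometric multiplicity of λ is n − rank(A − λI), which equals the number of Jordan blocks for λ):
  λ = 0: algebraic multiplicity = 5, geometric multiplicity = 4

Determining the block sizes for each eigenvalue:
  λ = 0: 4 blocks summing to 5 forces exactly one block of size 2 and the rest size 1 → block sizes [2, 1, 1, 1]

Assembling the blocks gives a Jordan form
J =
  [0, 1, 0, 0, 0]
  [0, 0, 0, 0, 0]
  [0, 0, 0, 0, 0]
  [0, 0, 0, 0, 0]
  [0, 0, 0, 0, 0]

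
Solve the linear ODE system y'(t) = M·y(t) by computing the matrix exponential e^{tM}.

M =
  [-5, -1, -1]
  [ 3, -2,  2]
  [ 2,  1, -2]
e^{tM} =
  [-t^2*exp(-3*t)/2 - 2*t*exp(-3*t) + exp(-3*t), -t*exp(-3*t), -t^2*exp(-3*t)/2 - t*exp(-3*t)]
  [t^2*exp(-3*t)/2 + 3*t*exp(-3*t), t*exp(-3*t) + exp(-3*t), t^2*exp(-3*t)/2 + 2*t*exp(-3*t)]
  [t^2*exp(-3*t)/2 + 2*t*exp(-3*t), t*exp(-3*t), t^2*exp(-3*t)/2 + t*exp(-3*t) + exp(-3*t)]

Strategy: write M = P · J · P⁻¹ where J is a Jordan canonical form, so e^{tM} = P · e^{tJ} · P⁻¹, and e^{tJ} can be computed block-by-block.

M has Jordan form
J =
  [-3,  1,  0]
  [ 0, -3,  1]
  [ 0,  0, -3]
(up to reordering of blocks).

Per-block formulas:
  For a 3×3 Jordan block J_3(-3): exp(t · J_3(-3)) = e^(-3t)·(I + t·N + (t^2/2)·N^2), where N is the 3×3 nilpotent shift.

After assembling e^{tJ} and conjugating by P, we get:

e^{tM} =
  [-t^2*exp(-3*t)/2 - 2*t*exp(-3*t) + exp(-3*t), -t*exp(-3*t), -t^2*exp(-3*t)/2 - t*exp(-3*t)]
  [t^2*exp(-3*t)/2 + 3*t*exp(-3*t), t*exp(-3*t) + exp(-3*t), t^2*exp(-3*t)/2 + 2*t*exp(-3*t)]
  [t^2*exp(-3*t)/2 + 2*t*exp(-3*t), t*exp(-3*t), t^2*exp(-3*t)/2 + t*exp(-3*t) + exp(-3*t)]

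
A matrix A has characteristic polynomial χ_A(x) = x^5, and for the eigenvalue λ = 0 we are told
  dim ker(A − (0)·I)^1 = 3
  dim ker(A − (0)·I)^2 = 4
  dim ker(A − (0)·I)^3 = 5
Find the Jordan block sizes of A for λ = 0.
Block sizes for λ = 0: [3, 1, 1]

From the dimensions of kernels of powers, the number of Jordan blocks of size at least j is d_j − d_{j−1} where d_j = dim ker(N^j) (with d_0 = 0). Computing the differences gives [3, 1, 1].
The number of blocks of size exactly k is (#blocks of size ≥ k) − (#blocks of size ≥ k + 1), so the partition is: 2 block(s) of size 1, 1 block(s) of size 3.
In nonincreasing order the block sizes are [3, 1, 1].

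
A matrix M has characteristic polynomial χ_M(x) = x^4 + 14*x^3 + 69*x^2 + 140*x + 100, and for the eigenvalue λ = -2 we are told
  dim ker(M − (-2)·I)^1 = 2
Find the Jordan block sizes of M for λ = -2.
Block sizes for λ = -2: [1, 1]

From the dimensions of kernels of powers, the number of Jordan blocks of size at least j is d_j − d_{j−1} where d_j = dim ker(N^j) (with d_0 = 0). Computing the differences gives [2].
The number of blocks of size exactly k is (#blocks of size ≥ k) − (#blocks of size ≥ k + 1), so the partition is: 2 block(s) of size 1.
In nonincreasing order the block sizes are [1, 1].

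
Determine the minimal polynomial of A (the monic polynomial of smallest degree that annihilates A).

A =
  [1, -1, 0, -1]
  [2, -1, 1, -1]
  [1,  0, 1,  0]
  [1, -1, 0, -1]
x^3

The characteristic polynomial is χ_A(x) = x^4, so the eigenvalues are known. The minimal polynomial is
  m_A(x) = Π_λ (x − λ)^{k_λ}
where k_λ is the size of the *largest* Jordan block for λ (equivalently, the smallest k with (A − λI)^k v = 0 for every generalised eigenvector v of λ).

  λ = 0: largest Jordan block has size 3, contributing (x − 0)^3

So m_A(x) = x^3 = x^3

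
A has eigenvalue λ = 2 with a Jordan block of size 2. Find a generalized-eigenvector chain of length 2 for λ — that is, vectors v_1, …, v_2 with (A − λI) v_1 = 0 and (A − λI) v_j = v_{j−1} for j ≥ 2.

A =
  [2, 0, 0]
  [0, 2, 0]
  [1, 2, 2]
A Jordan chain for λ = 2 of length 2:
v_1 = (0, 0, 1)ᵀ
v_2 = (1, 0, 0)ᵀ

Let N = A − (2)·I. We want v_2 with N^2 v_2 = 0 but N^1 v_2 ≠ 0; then v_{j-1} := N · v_j for j = 2, …, 2.

Pick v_2 = (1, 0, 0)ᵀ.
Then v_1 = N · v_2 = (0, 0, 1)ᵀ.

Sanity check: (A − (2)·I) v_1 = (0, 0, 0)ᵀ = 0. ✓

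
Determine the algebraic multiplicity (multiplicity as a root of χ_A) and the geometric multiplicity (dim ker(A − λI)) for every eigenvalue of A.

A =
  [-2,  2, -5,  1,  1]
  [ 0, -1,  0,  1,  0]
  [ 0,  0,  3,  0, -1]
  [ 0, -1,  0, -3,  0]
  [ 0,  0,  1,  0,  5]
λ = -2: alg = 3, geom = 1; λ = 4: alg = 2, geom = 1

Step 1 — factor the characteristic polynomial to read off the algebraic multiplicities:
  χ_A(x) = (x - 4)^2*(x + 2)^3

Step 2 — compute geometric multiplicities via the rank-nullity identity g(λ) = n − rank(A − λI):
  rank(A − (-2)·I) = 4, so dim ker(A − (-2)·I) = n − 4 = 1
  rank(A − (4)·I) = 4, so dim ker(A − (4)·I) = n − 4 = 1

Summary:
  λ = -2: algebraic multiplicity = 3, geometric multiplicity = 1
  λ = 4: algebraic multiplicity = 2, geometric multiplicity = 1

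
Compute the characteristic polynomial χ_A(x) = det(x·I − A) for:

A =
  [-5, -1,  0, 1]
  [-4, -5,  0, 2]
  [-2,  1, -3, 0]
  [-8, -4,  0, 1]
x^4 + 12*x^3 + 54*x^2 + 108*x + 81

Expanding det(x·I − A) (e.g. by cofactor expansion or by noting that A is similar to its Jordan form J, which has the same characteristic polynomial as A) gives
  χ_A(x) = x^4 + 12*x^3 + 54*x^2 + 108*x + 81
which factors as (x + 3)^4. The eigenvalues (with algebraic multiplicities) are λ = -3 with multiplicity 4.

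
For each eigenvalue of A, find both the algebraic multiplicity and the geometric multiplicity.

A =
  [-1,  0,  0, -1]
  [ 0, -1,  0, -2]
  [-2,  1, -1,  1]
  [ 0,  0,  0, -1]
λ = -1: alg = 4, geom = 2

Step 1 — factor the characteristic polynomial to read off the algebraic multiplicities:
  χ_A(x) = (x + 1)^4

Step 2 — compute geometric multiplicities via the rank-nullity identity g(λ) = n − rank(A − λI):
  rank(A − (-1)·I) = 2, so dim ker(A − (-1)·I) = n − 2 = 2

Summary:
  λ = -1: algebraic multiplicity = 4, geometric multiplicity = 2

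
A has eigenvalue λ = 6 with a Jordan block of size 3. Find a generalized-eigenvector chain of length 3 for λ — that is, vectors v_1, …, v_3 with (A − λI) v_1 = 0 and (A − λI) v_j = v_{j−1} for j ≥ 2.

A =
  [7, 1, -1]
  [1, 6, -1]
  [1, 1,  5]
A Jordan chain for λ = 6 of length 3:
v_1 = (1, 0, 1)ᵀ
v_2 = (1, 1, 1)ᵀ
v_3 = (1, 0, 0)ᵀ

Let N = A − (6)·I. We want v_3 with N^3 v_3 = 0 but N^2 v_3 ≠ 0; then v_{j-1} := N · v_j for j = 3, …, 2.

Pick v_3 = (1, 0, 0)ᵀ.
Then v_2 = N · v_3 = (1, 1, 1)ᵀ.
Then v_1 = N · v_2 = (1, 0, 1)ᵀ.

Sanity check: (A − (6)·I) v_1 = (0, 0, 0)ᵀ = 0. ✓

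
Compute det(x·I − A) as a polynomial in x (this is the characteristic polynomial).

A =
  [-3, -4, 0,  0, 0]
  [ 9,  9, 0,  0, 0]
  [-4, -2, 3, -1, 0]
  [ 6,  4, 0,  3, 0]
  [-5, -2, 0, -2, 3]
x^5 - 15*x^4 + 90*x^3 - 270*x^2 + 405*x - 243

Expanding det(x·I − A) (e.g. by cofactor expansion or by noting that A is similar to its Jordan form J, which has the same characteristic polynomial as A) gives
  χ_A(x) = x^5 - 15*x^4 + 90*x^3 - 270*x^2 + 405*x - 243
which factors as (x - 3)^5. The eigenvalues (with algebraic multiplicities) are λ = 3 with multiplicity 5.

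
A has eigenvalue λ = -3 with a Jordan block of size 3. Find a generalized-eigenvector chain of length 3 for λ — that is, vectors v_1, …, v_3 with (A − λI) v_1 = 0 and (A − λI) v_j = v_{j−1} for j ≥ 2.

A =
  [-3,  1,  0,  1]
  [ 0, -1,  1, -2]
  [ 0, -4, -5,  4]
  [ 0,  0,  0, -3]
A Jordan chain for λ = -3 of length 3:
v_1 = (2, 0, 0, 0)ᵀ
v_2 = (1, 2, -4, 0)ᵀ
v_3 = (0, 1, 0, 0)ᵀ

Let N = A − (-3)·I. We want v_3 with N^3 v_3 = 0 but N^2 v_3 ≠ 0; then v_{j-1} := N · v_j for j = 3, …, 2.

Pick v_3 = (0, 1, 0, 0)ᵀ.
Then v_2 = N · v_3 = (1, 2, -4, 0)ᵀ.
Then v_1 = N · v_2 = (2, 0, 0, 0)ᵀ.

Sanity check: (A − (-3)·I) v_1 = (0, 0, 0, 0)ᵀ = 0. ✓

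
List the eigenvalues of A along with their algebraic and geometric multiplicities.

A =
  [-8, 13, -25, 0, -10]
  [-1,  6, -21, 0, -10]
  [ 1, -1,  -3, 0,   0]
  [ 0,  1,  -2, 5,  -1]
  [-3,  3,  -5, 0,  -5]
λ = -5: alg = 3, geom = 1; λ = 5: alg = 2, geom = 1

Step 1 — factor the characteristic polynomial to read off the algebraic multiplicities:
  χ_A(x) = (x - 5)^2*(x + 5)^3

Step 2 — compute geometric multiplicities via the rank-nullity identity g(λ) = n − rank(A − λI):
  rank(A − (-5)·I) = 4, so dim ker(A − (-5)·I) = n − 4 = 1
  rank(A − (5)·I) = 4, so dim ker(A − (5)·I) = n − 4 = 1

Summary:
  λ = -5: algebraic multiplicity = 3, geometric multiplicity = 1
  λ = 5: algebraic multiplicity = 2, geometric multiplicity = 1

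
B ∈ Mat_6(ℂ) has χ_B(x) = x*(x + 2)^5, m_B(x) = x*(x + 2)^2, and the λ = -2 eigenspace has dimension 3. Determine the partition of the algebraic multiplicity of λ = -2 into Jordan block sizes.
Block sizes for λ = -2: [2, 2, 1]

Step 1 — from the characteristic polynomial, algebraic multiplicity of λ = -2 is 5. From dim ker(B − (-2)·I) = 3, there are exactly 3 Jordan blocks for λ = -2.
Step 2 — from the minimal polynomial, the factor (x + 2)^2 tells us the largest block for λ = -2 has size 2.
Step 3 — with total size 5, 3 blocks, and largest block 2, the block sizes (in nonincreasing order) are [2, 2, 1].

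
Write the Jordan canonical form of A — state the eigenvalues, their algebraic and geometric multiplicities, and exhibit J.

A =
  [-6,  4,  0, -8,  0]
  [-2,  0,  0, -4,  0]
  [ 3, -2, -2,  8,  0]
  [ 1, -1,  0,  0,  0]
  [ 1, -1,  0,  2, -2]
J_2(-2) ⊕ J_2(-2) ⊕ J_1(-2)

The characteristic polynomial is
  det(x·I − A) = x^5 + 10*x^4 + 40*x^3 + 80*x^2 + 80*x + 32 = (x + 2)^5

Eigenvalues and multiplicities (the geometric multiplicity of λ is n − rank(A − λI), which equals the number of Jordan blocks for λ):
  λ = -2: algebraic multiplicity = 5, geometric multiplicity = 3

Determining the block sizes for each eigenvalue:
  λ = -2: with am = 5 and gm = 3, the partition is not yet determined (e.g. several partitions of 5 into 3 parts exist). Let N = A − (-2)·I. Computing rank(N^1) = 2, rank(N^2) = 0; the number of blocks of size ≥ j is rank(N^{j−1}) − rank(N^j), giving [3, 2]. So we have 2 block(s) of size 2, 1 block(s) of size 1 → block sizes [2, 2, 1]

Assembling the blocks gives a Jordan form
J =
  [-2,  1,  0,  0,  0]
  [ 0, -2,  0,  0,  0]
  [ 0,  0, -2,  1,  0]
  [ 0,  0,  0, -2,  0]
  [ 0,  0,  0,  0, -2]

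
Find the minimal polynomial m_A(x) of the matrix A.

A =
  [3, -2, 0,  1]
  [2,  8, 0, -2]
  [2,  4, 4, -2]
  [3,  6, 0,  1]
x^2 - 8*x + 16

The characteristic polynomial is χ_A(x) = (x - 4)^4, so the eigenvalues are known. The minimal polynomial is
  m_A(x) = Π_λ (x − λ)^{k_λ}
where k_λ is the size of the *largest* Jordan block for λ (equivalently, the smallest k with (A − λI)^k v = 0 for every generalised eigenvector v of λ).

  λ = 4: largest Jordan block has size 2, contributing (x − 4)^2

So m_A(x) = (x - 4)^2 = x^2 - 8*x + 16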